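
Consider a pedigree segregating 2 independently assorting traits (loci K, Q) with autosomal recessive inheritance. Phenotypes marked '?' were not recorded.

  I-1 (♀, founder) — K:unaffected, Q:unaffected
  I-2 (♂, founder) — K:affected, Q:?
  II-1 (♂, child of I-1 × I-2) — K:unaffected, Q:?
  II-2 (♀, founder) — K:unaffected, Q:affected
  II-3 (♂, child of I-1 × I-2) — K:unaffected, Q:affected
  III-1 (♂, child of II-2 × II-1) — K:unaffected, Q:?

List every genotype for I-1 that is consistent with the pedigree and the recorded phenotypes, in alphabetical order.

K/I-1 un ·: KK|Kk
K/I-2 aff ·: kk
K/II-1 un I-1×I-2: Kk
K/II-2 un ·: KK|Kk
K/II-3 un I-1×I-2: Kk
K/III-1 un II-2×II-1: KK|Kk
⇒ K over [I-1,I-2,II-1,II-2,II-3,III-1]: 8 consistent
Q/I-1 un ·: Qq
Q/I-2 ? ·: Qq|qq
Q/II-1 ? I-1×I-2: QQ|Qq|qq
Q/II-2 aff ·: qq
Q/II-3 aff I-1×I-2: qq
Q/III-1 ? II-2×II-1: Qq|qq
⇒ Q over [I-1,I-2,II-1,II-2,II-3,III-1]: 7 consistent

I-1 ∈ {KK Qq, Kk Qq}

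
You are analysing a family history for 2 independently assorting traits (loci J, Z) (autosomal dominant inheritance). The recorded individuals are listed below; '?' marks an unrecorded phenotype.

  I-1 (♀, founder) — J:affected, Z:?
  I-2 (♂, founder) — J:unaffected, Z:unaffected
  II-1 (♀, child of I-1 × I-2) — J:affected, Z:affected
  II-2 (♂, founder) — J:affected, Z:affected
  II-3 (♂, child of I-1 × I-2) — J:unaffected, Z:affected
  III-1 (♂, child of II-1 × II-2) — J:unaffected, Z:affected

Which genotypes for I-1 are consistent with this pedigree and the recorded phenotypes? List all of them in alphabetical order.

J/I-1 aff ·: Jj
J/I-2 un ·: jj
J/II-1 aff I-1×I-2: Jj
J/II-2 aff ·: Jj
J/II-3 un I-1×I-2: jj
J/III-1 un II-1×II-2: jj
⇒ J over [I-1,I-2,II-1,II-2,II-3,III-1]: 1 consistent
Z/I-1 ? ·: Zz|ZZ
Z/I-2 un ·: zz
Z/II-1 aff I-1×I-2: Zz
Z/II-2 aff ·: Zz|ZZ
Z/II-3 aff I-1×I-2: Zz
Z/III-1 aff II-1×II-2: Zz|ZZ
⇒ Z over [I-1,I-2,II-1,II-2,II-3,III-1]: 8 consistent

I-1 ∈ {Jj ZZ, Jj Zz}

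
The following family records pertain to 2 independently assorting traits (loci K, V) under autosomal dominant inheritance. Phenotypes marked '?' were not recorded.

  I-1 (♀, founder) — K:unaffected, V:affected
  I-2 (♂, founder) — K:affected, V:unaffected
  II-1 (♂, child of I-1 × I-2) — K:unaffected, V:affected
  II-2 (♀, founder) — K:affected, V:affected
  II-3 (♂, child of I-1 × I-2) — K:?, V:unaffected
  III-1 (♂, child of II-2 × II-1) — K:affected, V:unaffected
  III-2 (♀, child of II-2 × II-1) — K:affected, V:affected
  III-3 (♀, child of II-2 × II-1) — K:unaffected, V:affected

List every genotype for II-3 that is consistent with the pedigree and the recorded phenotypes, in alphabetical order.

II-3 ∈ {Kk vv, kk vv}

K/I-1 un ·: kk
K/I-2 aff ·: Kk
K/II-1 un I-1×I-2: kk
K/II-2 aff ·: Kk
K/II-3 ? I-1×I-2: kk|Kk
K/III-1 aff II-2×II-1: Kk
K/III-2 aff II-2×II-1: Kk
K/III-3 un II-2×II-1: kk
⇒ K over [I-1,I-2,II-1,II-2,II-3,III-1,III-2,III-3]: 2 consistent
V/I-1 aff ·: Vv
V/I-2 un ·: vv
V/II-1 aff I-1×I-2: Vv
V/II-2 aff ·: Vv
V/II-3 un I-1×I-2: vv
V/III-1 un II-2×II-1: vv
V/III-2 aff II-2×II-1: Vv|VV
V/III-3 aff II-2×II-1: Vv|VV
⇒ V over [I-1,I-2,II-1,II-2,II-3,III-1,III-2,III-3]: 4 consistent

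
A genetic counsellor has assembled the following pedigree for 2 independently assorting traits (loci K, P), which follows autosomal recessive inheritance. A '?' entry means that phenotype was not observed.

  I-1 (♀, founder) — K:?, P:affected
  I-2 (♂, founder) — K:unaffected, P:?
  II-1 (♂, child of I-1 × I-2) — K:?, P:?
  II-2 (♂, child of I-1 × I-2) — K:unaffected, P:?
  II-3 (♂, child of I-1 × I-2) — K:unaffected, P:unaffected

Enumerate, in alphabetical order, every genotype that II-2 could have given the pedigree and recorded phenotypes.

K/I-1 ? ·: KK|Kk|kk
K/I-2 un ·: KK|Kk
K/II-1 ? I-1×I-2: KK|Kk|kk
K/II-2 un I-1×I-2: KK|Kk
K/II-3 un I-1×I-2: KK|Kk
⇒ K over [I-1,I-2,II-1,II-2,II-3]: 32 consistent
P/I-1 aff ·: pp
P/I-2 ? ·: PP|Pp
P/II-1 ? I-1×I-2: Pp|pp
P/II-2 ? I-1×I-2: Pp|pp
P/II-3 un I-1×I-2: Pp
⇒ P over [I-1,I-2,II-1,II-2,II-3]: 5 consistent

II-2 ∈ {KK Pp, KK pp, Kk Pp, Kk pp}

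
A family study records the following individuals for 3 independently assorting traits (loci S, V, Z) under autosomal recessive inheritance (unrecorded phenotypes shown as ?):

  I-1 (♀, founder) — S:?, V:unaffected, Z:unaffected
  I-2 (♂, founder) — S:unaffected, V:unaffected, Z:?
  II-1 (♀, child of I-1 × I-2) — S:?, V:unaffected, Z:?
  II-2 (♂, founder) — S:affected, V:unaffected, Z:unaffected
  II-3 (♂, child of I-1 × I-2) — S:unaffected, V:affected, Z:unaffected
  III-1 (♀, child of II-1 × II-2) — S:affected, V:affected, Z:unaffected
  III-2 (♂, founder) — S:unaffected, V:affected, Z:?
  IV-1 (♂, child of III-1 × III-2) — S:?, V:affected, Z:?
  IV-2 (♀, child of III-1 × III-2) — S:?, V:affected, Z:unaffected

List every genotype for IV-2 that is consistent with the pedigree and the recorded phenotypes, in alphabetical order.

S/I-1 ? ·: SS|Ss|ss
S/I-2 un ·: SS|Ss
S/II-1 ? I-1×I-2: Ss|ss
S/II-2 aff ·: ss
S/II-3 un I-1×I-2: SS|Ss
S/III-1 aff II-1×II-2: ss
S/III-2 un ·: SS|Ss
S/IV-1 ? III-1×III-2: Ss|ss
S/IV-2 ? III-1×III-2: Ss|ss
⇒ S over [I-1,I-2,II-1,II-2,II-3,III-1,III-2,IV-1,IV-2]: 55 consistent
V/I-1 un ·: Vv
V/I-2 un ·: Vv
V/II-1 un I-1×I-2: Vv
V/II-2 un ·: Vv
V/II-3 aff I-1×I-2: vv
V/III-1 aff II-1×II-2: vv
V/III-2 aff ·: vv
V/IV-1 aff III-1×III-2: vv
V/IV-2 aff III-1×III-2: vv
⇒ V over [I-1,I-2,II-1,II-2,II-3,III-1,III-2,IV-1,IV-2]: 1 consistent
Z/I-1 un ·: ZZ|Zz
Z/I-2 ? ·: ZZ|Zz|zz
Z/II-1 ? I-1×I-2: ZZ|Zz|zz
Z/II-2 un ·: ZZ|Zz
Z/II-3 un I-1×I-2: ZZ|Zz
Z/III-1 un II-1×II-2: ZZ|Zz
Z/III-2 ? ·: ZZ|Zz|zz
Z/IV-1 ? III-1×III-2: ZZ|Zz|zz
Z/IV-2 un III-1×III-2: ZZ|Zz
⇒ Z over [I-1,I-2,II-1,II-2,II-3,III-1,III-2,IV-1,IV-2]: 528 consistent

IV-2 ∈ {Ss vv ZZ, Ss vv Zz, ss vv ZZ, ss vv Zz}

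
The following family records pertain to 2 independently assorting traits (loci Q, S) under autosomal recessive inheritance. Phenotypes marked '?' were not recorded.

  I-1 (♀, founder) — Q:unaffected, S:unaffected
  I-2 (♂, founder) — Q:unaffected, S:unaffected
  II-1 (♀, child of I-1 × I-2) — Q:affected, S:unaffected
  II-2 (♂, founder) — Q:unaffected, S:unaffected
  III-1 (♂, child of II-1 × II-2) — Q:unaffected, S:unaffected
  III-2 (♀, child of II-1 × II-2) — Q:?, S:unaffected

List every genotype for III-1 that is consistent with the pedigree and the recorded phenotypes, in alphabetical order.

III-1 ∈ {Qq SS, Qq Ss}

Q/I-1 un ·: Qq
Q/I-2 un ·: Qq
Q/II-1 aff I-1×I-2: qq
Q/II-2 un ·: QQ|Qq
Q/III-1 un II-1×II-2: Qq
Q/III-2 ? II-1×II-2: Qq|qq
⇒ Q over [I-1,I-2,II-1,II-2,III-1,III-2]: 3 consistent
S/I-1 un ·: SS|Ss
S/I-2 un ·: SS|Ss
S/II-1 un I-1×I-2: SS|Ss
S/II-2 un ·: SS|Ss
S/III-1 un II-1×II-2: SS|Ss
S/III-2 un II-1×II-2: SS|Ss
⇒ S over [I-1,I-2,II-1,II-2,III-1,III-2]: 44 consistent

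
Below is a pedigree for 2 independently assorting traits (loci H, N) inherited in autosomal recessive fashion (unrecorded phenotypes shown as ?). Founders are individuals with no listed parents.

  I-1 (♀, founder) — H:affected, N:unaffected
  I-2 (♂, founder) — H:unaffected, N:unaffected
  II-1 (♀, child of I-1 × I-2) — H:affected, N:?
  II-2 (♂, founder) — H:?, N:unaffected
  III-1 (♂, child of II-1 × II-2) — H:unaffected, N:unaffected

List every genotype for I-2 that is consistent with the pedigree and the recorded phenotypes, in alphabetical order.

H/I-1 aff ·: hh
H/I-2 un ·: Hh
H/II-1 aff I-1×I-2: hh
H/II-2 ? ·: HH|Hh
H/III-1 un II-1×II-2: Hh
⇒ H over [I-1,I-2,II-1,II-2,III-1]: 2 consistent
N/I-1 un ·: NN|Nn
N/I-2 un ·: NN|Nn
N/II-1 ? I-1×I-2: NN|Nn|nn
N/II-2 un ·: NN|Nn
N/III-1 un II-1×II-2: NN|Nn
⇒ N over [I-1,I-2,II-1,II-2,III-1]: 26 consistent

I-2 ∈ {Hh NN, Hh Nn}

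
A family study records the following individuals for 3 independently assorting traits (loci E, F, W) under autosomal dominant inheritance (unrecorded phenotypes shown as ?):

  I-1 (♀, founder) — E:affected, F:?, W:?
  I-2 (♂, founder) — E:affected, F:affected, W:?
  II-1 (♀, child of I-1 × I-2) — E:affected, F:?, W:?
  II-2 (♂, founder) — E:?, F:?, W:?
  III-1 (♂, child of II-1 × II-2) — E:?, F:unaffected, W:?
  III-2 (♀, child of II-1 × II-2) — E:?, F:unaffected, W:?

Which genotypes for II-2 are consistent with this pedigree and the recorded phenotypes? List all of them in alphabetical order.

II-2 ∈ {EE Ff WW, EE Ff Ww, EE Ff ww, EE ff WW, EE ff Ww, EE ff ww, Ee Ff WW, Ee Ff Ww, Ee Ff ww, Ee ff WW, Ee ff Ww, Ee ff ww, ee Ff WW, ee Ff Ww, ee Ff ww, ee ff WW, ee ff Ww, ee ff ww}

E/I-1 aff ·: Ee|EE
E/I-2 aff ·: Ee|EE
E/II-1 aff I-1×I-2: Ee|EE
E/II-2 ? ·: ee|Ee|EE
E/III-1 ? II-1×II-2: ee|Ee|EE
E/III-2 ? II-1×II-2: ee|Ee|EE
⇒ E over [I-1,I-2,II-1,II-2,III-1,III-2]: 75 consistent
F/I-1 ? ·: ff|Ff|FF
F/I-2 aff ·: Ff|FF
F/II-1 ? I-1×I-2: ff|Ff
F/II-2 ? ·: ff|Ff
F/III-1 un II-1×II-2: ff
F/III-2 un II-1×II-2: ff
⇒ F over [I-1,I-2,II-1,II-2,III-1,III-2]: 14 consistent
W/I-1 ? ·: ww|Ww|WW
W/I-2 ? ·: ww|Ww|WW
W/II-1 ? I-1×I-2: ww|Ww|WW
W/II-2 ? ·: ww|Ww|WW
W/III-1 ? II-1×II-2: ww|Ww|WW
W/III-2 ? II-1×II-2: ww|Ww|WW
⇒ W over [I-1,I-2,II-1,II-2,III-1,III-2]: 167 consistent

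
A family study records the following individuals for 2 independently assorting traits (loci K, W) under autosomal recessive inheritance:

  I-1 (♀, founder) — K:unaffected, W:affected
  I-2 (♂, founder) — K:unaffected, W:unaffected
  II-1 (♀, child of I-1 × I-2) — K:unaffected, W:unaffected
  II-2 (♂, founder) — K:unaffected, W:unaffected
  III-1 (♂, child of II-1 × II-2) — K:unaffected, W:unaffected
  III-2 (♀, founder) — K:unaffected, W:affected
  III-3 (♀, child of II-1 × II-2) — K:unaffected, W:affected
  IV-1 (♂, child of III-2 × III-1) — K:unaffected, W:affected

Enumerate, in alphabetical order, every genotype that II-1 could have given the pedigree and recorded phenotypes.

II-1 ∈ {KK Ww, Kk Ww}

K/I-1 un ·: KK|Kk
K/I-2 un ·: KK|Kk
K/II-1 un I-1×I-2: KK|Kk
K/II-2 un ·: KK|Kk
K/III-1 un II-1×II-2: KK|Kk
K/III-2 un ·: KK|Kk
K/III-3 un II-1×II-2: KK|Kk
K/IV-1 un III-2×III-1: KK|Kk
⇒ K over [I-1,I-2,II-1,II-2,III-1,III-2,III-3,IV-1]: 152 consistent
W/I-1 aff ·: ww
W/I-2 un ·: WW|Ww
W/II-1 un I-1×I-2: Ww
W/II-2 un ·: Ww
W/III-1 un II-1×II-2: Ww
W/III-2 aff ·: ww
W/III-3 aff II-1×II-2: ww
W/IV-1 aff III-2×III-1: ww
⇒ W over [I-1,I-2,II-1,II-2,III-1,III-2,III-3,IV-1]: 2 consistent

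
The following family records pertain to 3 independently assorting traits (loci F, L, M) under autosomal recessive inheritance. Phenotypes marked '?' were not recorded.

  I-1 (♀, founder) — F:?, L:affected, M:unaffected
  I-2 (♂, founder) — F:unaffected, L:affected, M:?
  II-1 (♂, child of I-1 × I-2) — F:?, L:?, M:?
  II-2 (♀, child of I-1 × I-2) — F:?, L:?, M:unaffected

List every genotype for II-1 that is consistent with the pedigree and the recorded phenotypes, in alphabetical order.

F/I-1 ? ·: FF|Ff|ff
F/I-2 un ·: FF|Ff
F/II-1 ? I-1×I-2: FF|Ff|ff
F/II-2 ? I-1×I-2: FF|Ff|ff
⇒ F over [I-1,I-2,II-1,II-2]: 23 consistent
L/I-1 aff ·: ll
L/I-2 aff ·: ll
L/II-1 ? I-1×I-2: ll
L/II-2 ? I-1×I-2: ll
⇒ L over [I-1,I-2,II-1,II-2]: 1 consistent
M/I-1 un ·: MM|Mm
M/I-2 ? ·: MM|Mm|mm
M/II-1 ? I-1×I-2: MM|Mm|mm
M/II-2 un I-1×I-2: MM|Mm
⇒ M over [I-1,I-2,II-1,II-2]: 18 consistent

II-1 ∈ {FF ll MM, FF ll Mm, FF ll mm, Ff ll MM, Ff ll Mm, Ff ll mm, ff ll MM, ff ll Mm, ff ll mm}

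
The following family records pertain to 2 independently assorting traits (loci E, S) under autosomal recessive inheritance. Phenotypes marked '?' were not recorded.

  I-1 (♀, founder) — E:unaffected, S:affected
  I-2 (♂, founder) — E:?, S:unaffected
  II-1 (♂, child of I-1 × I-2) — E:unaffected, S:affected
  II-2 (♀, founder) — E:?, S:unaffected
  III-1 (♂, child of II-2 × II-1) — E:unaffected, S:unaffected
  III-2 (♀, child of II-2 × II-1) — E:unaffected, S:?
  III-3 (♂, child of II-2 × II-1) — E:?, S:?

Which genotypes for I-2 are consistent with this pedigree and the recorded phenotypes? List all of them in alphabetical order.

E/I-1 un ·: EE|Ee
E/I-2 ? ·: EE|Ee|ee
E/II-1 un I-1×I-2: EE|Ee
E/II-2 ? ·: EE|Ee|ee
E/III-1 un II-2×II-1: EE|Ee
E/III-2 un II-2×II-1: EE|Ee
E/III-3 ? II-2×II-1: EE|Ee|ee
⇒ E over [I-1,I-2,II-1,II-2,III-1,III-2,III-3]: 150 consistent
S/I-1 aff ·: ss
S/I-2 un ·: Ss
S/II-1 aff I-1×I-2: ss
S/II-2 un ·: SS|Ss
S/III-1 un II-2×II-1: Ss
S/III-2 ? II-2×II-1: Ss|ss
S/III-3 ? II-2×II-1: Ss|ss
⇒ S over [I-1,I-2,II-1,II-2,III-1,III-2,III-3]: 5 consistent

I-2 ∈ {EE Ss, Ee Ss, ee Ss}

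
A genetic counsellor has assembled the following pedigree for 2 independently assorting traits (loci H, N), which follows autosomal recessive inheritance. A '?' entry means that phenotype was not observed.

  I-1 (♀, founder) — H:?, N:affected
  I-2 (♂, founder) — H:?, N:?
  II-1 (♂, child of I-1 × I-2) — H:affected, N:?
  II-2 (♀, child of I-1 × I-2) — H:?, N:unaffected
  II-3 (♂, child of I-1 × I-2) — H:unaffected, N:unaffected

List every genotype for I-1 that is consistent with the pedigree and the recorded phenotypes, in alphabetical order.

I-1 ∈ {Hh nn, hh nn}

H/I-1 ? ·: Hh|hh
H/I-2 ? ·: Hh|hh
H/II-1 aff I-1×I-2: hh
H/II-2 ? I-1×I-2: HH|Hh|hh
H/II-3 un I-1×I-2: HH|Hh
⇒ H over [I-1,I-2,II-1,II-2,II-3]: 10 consistent
N/I-1 aff ·: nn
N/I-2 ? ·: NN|Nn
N/II-1 ? I-1×I-2: Nn|nn
N/II-2 un I-1×I-2: Nn
N/II-3 un I-1×I-2: Nn
⇒ N over [I-1,I-2,II-1,II-2,II-3]: 3 consistent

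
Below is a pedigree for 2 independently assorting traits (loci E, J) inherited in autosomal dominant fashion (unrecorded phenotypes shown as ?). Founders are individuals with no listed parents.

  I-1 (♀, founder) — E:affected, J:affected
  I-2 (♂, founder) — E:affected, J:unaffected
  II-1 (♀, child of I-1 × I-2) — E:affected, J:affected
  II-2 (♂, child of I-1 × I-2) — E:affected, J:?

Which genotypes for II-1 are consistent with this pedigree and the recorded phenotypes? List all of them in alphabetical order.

E/I-1 aff ·: Ee|EE
E/I-2 aff ·: Ee|EE
E/II-1 aff I-1×I-2: Ee|EE
E/II-2 aff I-1×I-2: Ee|EE
⇒ E over [I-1,I-2,II-1,II-2]: 13 consistent
J/I-1 aff ·: Jj|JJ
J/I-2 un ·: jj
J/II-1 aff I-1×I-2: Jj
J/II-2 ? I-1×I-2: jj|Jj
⇒ J over [I-1,I-2,II-1,II-2]: 3 consistent

II-1 ∈ {EE Jj, Ee Jj}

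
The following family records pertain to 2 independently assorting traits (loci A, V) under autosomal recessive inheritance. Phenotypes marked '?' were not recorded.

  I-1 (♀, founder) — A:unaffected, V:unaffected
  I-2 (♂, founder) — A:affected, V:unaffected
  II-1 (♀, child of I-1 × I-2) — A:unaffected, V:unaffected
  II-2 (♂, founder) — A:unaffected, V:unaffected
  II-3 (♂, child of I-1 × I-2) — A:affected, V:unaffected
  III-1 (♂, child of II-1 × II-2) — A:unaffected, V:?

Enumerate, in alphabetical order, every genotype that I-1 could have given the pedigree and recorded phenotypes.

A/I-1 un ·: Aa
A/I-2 aff ·: aa
A/II-1 un I-1×I-2: Aa
A/II-2 un ·: AA|Aa
A/II-3 aff I-1×I-2: aa
A/III-1 un II-1×II-2: AA|Aa
⇒ A over [I-1,I-2,II-1,II-2,II-3,III-1]: 4 consistent
V/I-1 un ·: VV|Vv
V/I-2 un ·: VV|Vv
V/II-1 un I-1×I-2: VV|Vv
V/II-2 un ·: VV|Vv
V/II-3 un I-1×I-2: VV|Vv
V/III-1 ? II-1×II-2: VV|Vv|vv
⇒ V over [I-1,I-2,II-1,II-2,II-3,III-1]: 51 consistent

I-1 ∈ {Aa VV, Aa Vv}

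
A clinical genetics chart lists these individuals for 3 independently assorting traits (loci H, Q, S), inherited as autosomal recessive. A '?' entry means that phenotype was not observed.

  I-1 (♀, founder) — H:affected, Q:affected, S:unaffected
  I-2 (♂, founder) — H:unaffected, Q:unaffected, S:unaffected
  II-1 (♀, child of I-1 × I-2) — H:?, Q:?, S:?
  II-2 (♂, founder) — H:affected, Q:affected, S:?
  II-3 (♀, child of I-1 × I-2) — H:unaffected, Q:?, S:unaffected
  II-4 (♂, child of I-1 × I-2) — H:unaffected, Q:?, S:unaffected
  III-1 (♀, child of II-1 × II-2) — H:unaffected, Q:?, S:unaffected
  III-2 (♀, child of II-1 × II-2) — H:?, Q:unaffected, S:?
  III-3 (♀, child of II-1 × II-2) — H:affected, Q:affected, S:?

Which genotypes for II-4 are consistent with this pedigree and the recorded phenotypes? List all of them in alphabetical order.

II-4 ∈ {Hh Qq SS, Hh Qq Ss, Hh qq SS, Hh qq Ss}

H/I-1 aff ·: hh
H/I-2 un ·: HH|Hh
H/II-1 ? I-1×I-2: Hh
H/II-2 aff ·: hh
H/II-3 un I-1×I-2: Hh
H/II-4 un I-1×I-2: Hh
H/III-1 un II-1×II-2: Hh
H/III-2 ? II-1×II-2: Hh|hh
H/III-3 aff II-1×II-2: hh
⇒ H over [I-1,I-2,II-1,II-2,II-3,II-4,III-1,III-2,III-3]: 4 consistent
Q/I-1 aff ·: qq
Q/I-2 un ·: QQ|Qq
Q/II-1 ? I-1×I-2: Qq
Q/II-2 aff ·: qq
Q/II-3 ? I-1×I-2: Qq|qq
Q/II-4 ? I-1×I-2: Qq|qq
Q/III-1 ? II-1×II-2: Qq|qq
Q/III-2 un II-1×II-2: Qq
Q/III-3 aff II-1×II-2: qq
⇒ Q over [I-1,I-2,II-1,II-2,II-3,II-4,III-1,III-2,III-3]: 10 consistent
S/I-1 un ·: SS|Ss
S/I-2 un ·: SS|Ss
S/II-1 ? I-1×I-2: SS|Ss|ss
S/II-2 ? ·: SS|Ss|ss
S/II-3 un I-1×I-2: SS|Ss
S/II-4 un I-1×I-2: SS|Ss
S/III-1 un II-1×II-2: SS|Ss
S/III-2 ? II-1×II-2: SS|Ss|ss
S/III-3 ? II-1×II-2: SS|Ss|ss
⇒ S over [I-1,I-2,II-1,II-2,II-3,II-4,III-1,III-2,III-3]: 510 consistent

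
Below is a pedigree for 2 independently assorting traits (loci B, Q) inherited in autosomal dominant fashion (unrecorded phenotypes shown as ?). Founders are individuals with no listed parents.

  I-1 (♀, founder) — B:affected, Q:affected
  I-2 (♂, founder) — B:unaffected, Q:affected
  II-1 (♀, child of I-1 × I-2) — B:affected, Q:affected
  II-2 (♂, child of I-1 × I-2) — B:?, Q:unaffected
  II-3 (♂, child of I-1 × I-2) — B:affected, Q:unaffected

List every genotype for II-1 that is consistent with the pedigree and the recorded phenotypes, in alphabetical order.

B/I-1 aff ·: Bb|BB
B/I-2 un ·: bb
B/II-1 aff I-1×I-2: Bb
B/II-2 ? I-1×I-2: bb|Bb
B/II-3 aff I-1×I-2: Bb
⇒ B over [I-1,I-2,II-1,II-2,II-3]: 3 consistent
Q/I-1 aff ·: Qq
Q/I-2 aff ·: Qq
Q/II-1 aff I-1×I-2: Qq|QQ
Q/II-2 un I-1×I-2: qq
Q/II-3 un I-1×I-2: qq
⇒ Q over [I-1,I-2,II-1,II-2,II-3]: 2 consistent

II-1 ∈ {Bb QQ, Bb Qq}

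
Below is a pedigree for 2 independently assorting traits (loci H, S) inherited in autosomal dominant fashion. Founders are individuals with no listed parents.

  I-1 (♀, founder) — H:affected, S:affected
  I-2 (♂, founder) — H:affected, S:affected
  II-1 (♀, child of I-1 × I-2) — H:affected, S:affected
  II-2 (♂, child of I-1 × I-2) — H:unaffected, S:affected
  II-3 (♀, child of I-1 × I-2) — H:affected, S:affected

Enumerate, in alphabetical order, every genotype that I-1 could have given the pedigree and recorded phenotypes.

I-1 ∈ {Hh SS, Hh Ss}

H/I-1 aff ·: Hh
H/I-2 aff ·: Hh
H/II-1 aff I-1×I-2: Hh|HH
H/II-2 un I-1×I-2: hh
H/II-3 aff I-1×I-2: Hh|HH
⇒ H over [I-1,I-2,II-1,II-2,II-3]: 4 consistent
S/I-1 aff ·: Ss|SS
S/I-2 aff ·: Ss|SS
S/II-1 aff I-1×I-2: Ss|SS
S/II-2 aff I-1×I-2: Ss|SS
S/II-3 aff I-1×I-2: Ss|SS
⇒ S over [I-1,I-2,II-1,II-2,II-3]: 25 consistent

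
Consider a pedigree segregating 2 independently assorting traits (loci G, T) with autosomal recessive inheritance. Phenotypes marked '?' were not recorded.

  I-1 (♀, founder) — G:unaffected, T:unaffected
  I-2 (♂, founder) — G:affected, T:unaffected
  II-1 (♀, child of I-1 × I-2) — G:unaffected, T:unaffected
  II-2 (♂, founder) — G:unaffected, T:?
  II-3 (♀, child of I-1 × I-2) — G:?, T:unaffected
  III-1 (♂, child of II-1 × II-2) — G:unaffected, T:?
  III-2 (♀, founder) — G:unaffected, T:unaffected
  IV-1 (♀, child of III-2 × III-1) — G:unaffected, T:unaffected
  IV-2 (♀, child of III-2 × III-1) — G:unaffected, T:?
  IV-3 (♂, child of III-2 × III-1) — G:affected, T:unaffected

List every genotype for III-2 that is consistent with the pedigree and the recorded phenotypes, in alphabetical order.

III-2 ∈ {Gg TT, Gg Tt}

G/I-1 un ·: GG|Gg
G/I-2 aff ·: gg
G/II-1 un I-1×I-2: Gg
G/II-2 un ·: GG|Gg
G/II-3 ? I-1×I-2: Gg|gg
G/III-1 un II-1×II-2: Gg
G/III-2 un ·: Gg
G/IV-1 un III-2×III-1: GG|Gg
G/IV-2 un III-2×III-1: GG|Gg
G/IV-3 aff III-2×III-1: gg
⇒ G over [I-1,I-2,II-1,II-2,II-3,III-1,III-2,IV-1,IV-2,IV-3]: 24 consistent
T/I-1 un ·: TT|Tt
T/I-2 un ·: TT|Tt
T/II-1 un I-1×I-2: TT|Tt
T/II-2 ? ·: TT|Tt|tt
T/II-3 un I-1×I-2: TT|Tt
T/III-1 ? II-1×II-2: TT|Tt|tt
T/III-2 un ·: TT|Tt
T/IV-1 un III-2×III-1: TT|Tt
T/IV-2 ? III-2×III-1: TT|Tt|tt
T/IV-3 un III-2×III-1: TT|Tt
⇒ T over [I-1,I-2,II-1,II-2,II-3,III-1,III-2,IV-1,IV-2,IV-3]: 910 consistent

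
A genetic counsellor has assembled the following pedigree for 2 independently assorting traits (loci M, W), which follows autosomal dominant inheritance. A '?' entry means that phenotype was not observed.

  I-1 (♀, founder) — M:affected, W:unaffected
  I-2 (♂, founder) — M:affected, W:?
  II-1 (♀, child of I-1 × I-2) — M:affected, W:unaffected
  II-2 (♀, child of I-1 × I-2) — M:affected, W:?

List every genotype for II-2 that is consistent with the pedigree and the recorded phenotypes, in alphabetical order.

M/I-1 aff ·: Mm|MM
M/I-2 aff ·: Mm|MM
M/II-1 aff I-1×I-2: Mm|MM
M/II-2 aff I-1×I-2: Mm|MM
⇒ M over [I-1,I-2,II-1,II-2]: 13 consistent
W/I-1 un ·: ww
W/I-2 ? ·: ww|Ww
W/II-1 un I-1×I-2: ww
W/II-2 ? I-1×I-2: ww|Ww
⇒ W over [I-1,I-2,II-1,II-2]: 3 consistent

II-2 ∈ {MM Ww, MM ww, Mm Ww, Mm ww}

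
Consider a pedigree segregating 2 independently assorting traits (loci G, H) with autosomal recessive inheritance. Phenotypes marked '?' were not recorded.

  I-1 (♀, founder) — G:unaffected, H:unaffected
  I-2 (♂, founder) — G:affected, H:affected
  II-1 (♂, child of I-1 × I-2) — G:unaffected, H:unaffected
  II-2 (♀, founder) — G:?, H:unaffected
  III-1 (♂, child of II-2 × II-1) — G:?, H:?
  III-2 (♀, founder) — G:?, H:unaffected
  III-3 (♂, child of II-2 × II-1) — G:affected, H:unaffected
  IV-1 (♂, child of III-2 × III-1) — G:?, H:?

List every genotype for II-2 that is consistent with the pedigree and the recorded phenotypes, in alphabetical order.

G/I-1 un ·: GG|Gg
G/I-2 aff ·: gg
G/II-1 un I-1×I-2: Gg
G/II-2 ? ·: Gg|gg
G/III-1 ? II-2×II-1: GG|Gg|gg
G/III-2 ? ·: GG|Gg|gg
G/III-3 aff II-2×II-1: gg
G/IV-1 ? III-2×III-1: GG|Gg|gg
⇒ G over [I-1,I-2,II-1,II-2,III-1,III-2,III-3,IV-1]: 52 consistent
H/I-1 un ·: HH|Hh
H/I-2 aff ·: hh
H/II-1 un I-1×I-2: Hh
H/II-2 un ·: HH|Hh
H/III-1 ? II-2×II-1: HH|Hh|hh
H/III-2 un ·: HH|Hh
H/III-3 un II-2×II-1: HH|Hh
H/IV-1 ? III-2×III-1: HH|Hh|hh
⇒ H over [I-1,I-2,II-1,II-2,III-1,III-2,III-3,IV-1]: 76 consistent

II-2 ∈ {Gg HH, Gg Hh, gg HH, gg Hh}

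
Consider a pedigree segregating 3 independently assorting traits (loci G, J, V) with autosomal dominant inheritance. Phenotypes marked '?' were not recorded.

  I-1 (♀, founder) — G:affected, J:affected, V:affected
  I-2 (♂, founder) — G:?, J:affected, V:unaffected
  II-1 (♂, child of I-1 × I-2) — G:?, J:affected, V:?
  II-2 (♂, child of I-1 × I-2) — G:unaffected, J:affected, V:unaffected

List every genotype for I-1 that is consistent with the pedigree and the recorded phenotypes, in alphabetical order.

G/I-1 aff ·: Gg
G/I-2 ? ·: gg|Gg
G/II-1 ? I-1×I-2: gg|Gg|GG
G/II-2 un I-1×I-2: gg
⇒ G over [I-1,I-2,II-1,II-2]: 5 consistent
J/I-1 aff ·: Jj|JJ
J/I-2 aff ·: Jj|JJ
J/II-1 aff I-1×I-2: Jj|JJ
J/II-2 aff I-1×I-2: Jj|JJ
⇒ J over [I-1,I-2,II-1,II-2]: 13 consistent
V/I-1 aff ·: Vv
V/I-2 un ·: vv
V/II-1 ? I-1×I-2: vv|Vv
V/II-2 un I-1×I-2: vv
⇒ V over [I-1,I-2,II-1,II-2]: 2 consistent

I-1 ∈ {Gg JJ Vv, Gg Jj Vv}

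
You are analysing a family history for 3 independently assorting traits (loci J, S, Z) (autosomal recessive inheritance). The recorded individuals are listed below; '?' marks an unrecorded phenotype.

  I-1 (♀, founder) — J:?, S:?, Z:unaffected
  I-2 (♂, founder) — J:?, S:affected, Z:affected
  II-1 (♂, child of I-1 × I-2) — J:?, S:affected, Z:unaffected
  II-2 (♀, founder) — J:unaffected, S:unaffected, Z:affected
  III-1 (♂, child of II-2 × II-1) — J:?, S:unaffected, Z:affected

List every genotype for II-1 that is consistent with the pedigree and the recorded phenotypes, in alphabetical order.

II-1 ∈ {JJ ss Zz, Jj ss Zz, jj ss Zz}

J/I-1 ? ·: JJ|Jj|jj
J/I-2 ? ·: JJ|Jj|jj
J/II-1 ? I-1×I-2: JJ|Jj|jj
J/II-2 un ·: JJ|Jj
J/III-1 ? II-2×II-1: JJ|Jj|jj
⇒ J over [I-1,I-2,II-1,II-2,III-1]: 59 consistent
S/I-1 ? ·: Ss|ss
S/I-2 aff ·: ss
S/II-1 aff I-1×I-2: ss
S/II-2 un ·: SS|Ss
S/III-1 un II-2×II-1: Ss
⇒ S over [I-1,I-2,II-1,II-2,III-1]: 4 consistent
Z/I-1 un ·: ZZ|Zz
Z/I-2 aff ·: zz
Z/II-1 un I-1×I-2: Zz
Z/II-2 aff ·: zz
Z/III-1 aff II-2×II-1: zz
⇒ Z over [I-1,I-2,II-1,II-2,III-1]: 2 consistent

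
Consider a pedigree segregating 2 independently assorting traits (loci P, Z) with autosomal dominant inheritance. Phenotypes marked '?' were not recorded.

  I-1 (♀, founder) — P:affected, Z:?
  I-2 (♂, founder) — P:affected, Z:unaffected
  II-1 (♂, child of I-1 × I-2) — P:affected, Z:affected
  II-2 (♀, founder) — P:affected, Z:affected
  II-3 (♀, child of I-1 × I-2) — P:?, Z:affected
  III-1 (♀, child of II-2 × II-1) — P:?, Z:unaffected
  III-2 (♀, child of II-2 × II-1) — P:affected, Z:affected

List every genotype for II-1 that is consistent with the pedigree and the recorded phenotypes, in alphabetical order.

II-1 ∈ {PP Zz, Pp Zz}

P/I-1 aff ·: Pp|PP
P/I-2 aff ·: Pp|PP
P/II-1 aff I-1×I-2: Pp|PP
P/II-2 aff ·: Pp|PP
P/II-3 ? I-1×I-2: pp|Pp|PP
P/III-1 ? II-2×II-1: pp|Pp|PP
P/III-2 aff II-2×II-1: Pp|PP
⇒ P over [I-1,I-2,II-1,II-2,II-3,III-1,III-2]: 110 consistent
Z/I-1 ? ·: Zz|ZZ
Z/I-2 un ·: zz
Z/II-1 aff I-1×I-2: Zz
Z/II-2 aff ·: Zz
Z/II-3 aff I-1×I-2: Zz
Z/III-1 un II-2×II-1: zz
Z/III-2 aff II-2×II-1: Zz|ZZ
⇒ Z over [I-1,I-2,II-1,II-2,II-3,III-1,III-2]: 4 consistent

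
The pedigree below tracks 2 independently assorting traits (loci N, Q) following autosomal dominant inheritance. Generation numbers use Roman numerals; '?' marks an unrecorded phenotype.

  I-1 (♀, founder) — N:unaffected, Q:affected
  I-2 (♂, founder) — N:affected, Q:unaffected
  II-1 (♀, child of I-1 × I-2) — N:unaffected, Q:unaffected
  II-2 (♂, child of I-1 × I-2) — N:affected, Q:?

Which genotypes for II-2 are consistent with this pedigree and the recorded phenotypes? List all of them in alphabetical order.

N/I-1 un ·: nn
N/I-2 aff ·: Nn
N/II-1 un I-1×I-2: nn
N/II-2 aff I-1×I-2: Nn
⇒ N over [I-1,I-2,II-1,II-2]: 1 consistent
Q/I-1 aff ·: Qq
Q/I-2 un ·: qq
Q/II-1 un I-1×I-2: qq
Q/II-2 ? I-1×I-2: qq|Qq
⇒ Q over [I-1,I-2,II-1,II-2]: 2 consistent

II-2 ∈ {Nn Qq, Nn qq}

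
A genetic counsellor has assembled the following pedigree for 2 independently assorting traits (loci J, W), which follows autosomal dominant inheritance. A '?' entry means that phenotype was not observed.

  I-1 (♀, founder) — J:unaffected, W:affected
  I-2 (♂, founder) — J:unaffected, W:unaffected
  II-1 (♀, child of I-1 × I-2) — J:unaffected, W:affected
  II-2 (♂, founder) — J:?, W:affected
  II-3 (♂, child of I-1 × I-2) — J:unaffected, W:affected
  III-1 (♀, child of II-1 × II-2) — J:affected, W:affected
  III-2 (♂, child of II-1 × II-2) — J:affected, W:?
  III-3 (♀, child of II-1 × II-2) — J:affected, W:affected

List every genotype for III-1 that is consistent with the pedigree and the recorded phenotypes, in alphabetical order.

J/I-1 un ·: jj
J/I-2 un ·: jj
J/II-1 un I-1×I-2: jj
J/II-2 ? ·: Jj|JJ
J/II-3 un I-1×I-2: jj
J/III-1 aff II-1×II-2: Jj
J/III-2 aff II-1×II-2: Jj
J/III-3 aff II-1×II-2: Jj
⇒ J over [I-1,I-2,II-1,II-2,II-3,III-1,III-2,III-3]: 2 consistent
W/I-1 aff ·: Ww|WW
W/I-2 un ·: ww
W/II-1 aff I-1×I-2: Ww
W/II-2 aff ·: Ww|WW
W/II-3 aff I-1×I-2: Ww
W/III-1 aff II-1×II-2: Ww|WW
W/III-2 ? II-1×II-2: ww|Ww|WW
W/III-3 aff II-1×II-2: Ww|WW
⇒ W over [I-1,I-2,II-1,II-2,II-3,III-1,III-2,III-3]: 40 consistent

III-1 ∈ {Jj WW, Jj Ww}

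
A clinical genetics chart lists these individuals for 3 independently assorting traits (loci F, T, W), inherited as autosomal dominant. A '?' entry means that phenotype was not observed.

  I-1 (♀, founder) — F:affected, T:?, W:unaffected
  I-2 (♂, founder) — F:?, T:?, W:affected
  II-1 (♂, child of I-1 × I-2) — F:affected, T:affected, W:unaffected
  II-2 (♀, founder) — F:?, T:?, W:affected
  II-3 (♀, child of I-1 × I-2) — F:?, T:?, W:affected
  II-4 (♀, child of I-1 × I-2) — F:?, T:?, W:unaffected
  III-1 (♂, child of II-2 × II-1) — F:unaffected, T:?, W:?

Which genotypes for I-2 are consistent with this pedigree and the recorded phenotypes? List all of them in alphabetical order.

I-2 ∈ {FF TT Ww, FF Tt Ww, FF tt Ww, Ff TT Ww, Ff Tt Ww, Ff tt Ww, ff TT Ww, ff Tt Ww, ff tt Ww}

F/I-1 aff ·: Ff|FF
F/I-2 ? ·: ff|Ff|FF
F/II-1 aff I-1×I-2: Ff
F/II-2 ? ·: ff|Ff
F/II-3 ? I-1×I-2: ff|Ff|FF
F/II-4 ? I-1×I-2: ff|Ff|FF
F/III-1 un II-2×II-1: ff
⇒ F over [I-1,I-2,II-1,II-2,II-3,II-4,III-1]: 44 consistent
T/I-1 ? ·: tt|Tt|TT
T/I-2 ? ·: tt|Tt|TT
T/II-1 aff I-1×I-2: Tt|TT
T/II-2 ? ·: tt|Tt|TT
T/II-3 ? I-1×I-2: tt|Tt|TT
T/II-4 ? I-1×I-2: tt|Tt|TT
T/III-1 ? II-2×II-1: tt|Tt|TT
⇒ T over [I-1,I-2,II-1,II-2,II-3,II-4,III-1]: 261 consistent
W/I-1 un ·: ww
W/I-2 aff ·: Ww
W/II-1 un I-1×I-2: ww
W/II-2 aff ·: Ww|WW
W/II-3 aff I-1×I-2: Ww
W/II-4 un I-1×I-2: ww
W/III-1 ? II-2×II-1: ww|Ww
⇒ W over [I-1,I-2,II-1,II-2,II-3,II-4,III-1]: 3 consistent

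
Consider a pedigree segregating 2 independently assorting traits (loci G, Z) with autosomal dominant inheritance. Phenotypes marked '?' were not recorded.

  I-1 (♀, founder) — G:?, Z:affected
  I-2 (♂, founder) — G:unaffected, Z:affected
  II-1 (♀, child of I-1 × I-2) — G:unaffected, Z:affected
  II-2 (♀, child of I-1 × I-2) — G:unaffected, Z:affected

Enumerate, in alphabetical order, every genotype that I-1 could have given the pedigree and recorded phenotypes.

G/I-1 ? ·: gg|Gg
G/I-2 un ·: gg
G/II-1 un I-1×I-2: gg
G/II-2 un I-1×I-2: gg
⇒ G over [I-1,I-2,II-1,II-2]: 2 consistent
Z/I-1 aff ·: Zz|ZZ
Z/I-2 aff ·: Zz|ZZ
Z/II-1 aff I-1×I-2: Zz|ZZ
Z/II-2 aff I-1×I-2: Zz|ZZ
⇒ Z over [I-1,I-2,II-1,II-2]: 13 consistent

I-1 ∈ {Gg ZZ, Gg Zz, gg ZZ, gg Zz}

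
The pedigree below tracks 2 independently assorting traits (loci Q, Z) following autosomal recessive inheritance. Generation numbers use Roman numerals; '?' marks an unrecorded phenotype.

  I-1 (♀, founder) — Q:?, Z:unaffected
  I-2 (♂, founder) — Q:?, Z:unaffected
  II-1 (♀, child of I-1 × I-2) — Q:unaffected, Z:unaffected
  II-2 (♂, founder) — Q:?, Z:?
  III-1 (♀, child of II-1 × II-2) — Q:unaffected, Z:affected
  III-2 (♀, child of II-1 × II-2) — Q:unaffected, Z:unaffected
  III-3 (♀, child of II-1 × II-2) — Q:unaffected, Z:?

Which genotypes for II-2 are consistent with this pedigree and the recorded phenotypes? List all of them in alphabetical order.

Q/I-1 ? ·: QQ|Qq|qq
Q/I-2 ? ·: QQ|Qq|qq
Q/II-1 un I-1×I-2: QQ|Qq
Q/II-2 ? ·: QQ|Qq|qq
Q/III-1 un II-1×II-2: QQ|Qq
Q/III-2 un II-1×II-2: QQ|Qq
Q/III-3 un II-1×II-2: QQ|Qq
⇒ Q over [I-1,I-2,II-1,II-2,III-1,III-2,III-3]: 159 consistent
Z/I-1 un ·: ZZ|Zz
Z/I-2 un ·: ZZ|Zz
Z/II-1 un I-1×I-2: Zz
Z/II-2 ? ·: Zz|zz
Z/III-1 aff II-1×II-2: zz
Z/III-2 un II-1×II-2: ZZ|Zz
Z/III-3 ? II-1×II-2: ZZ|Zz|zz
⇒ Z over [I-1,I-2,II-1,II-2,III-1,III-2,III-3]: 24 consistent

II-2 ∈ {QQ Zz, QQ zz, Qq Zz, Qq zz, qq Zz, qq zz}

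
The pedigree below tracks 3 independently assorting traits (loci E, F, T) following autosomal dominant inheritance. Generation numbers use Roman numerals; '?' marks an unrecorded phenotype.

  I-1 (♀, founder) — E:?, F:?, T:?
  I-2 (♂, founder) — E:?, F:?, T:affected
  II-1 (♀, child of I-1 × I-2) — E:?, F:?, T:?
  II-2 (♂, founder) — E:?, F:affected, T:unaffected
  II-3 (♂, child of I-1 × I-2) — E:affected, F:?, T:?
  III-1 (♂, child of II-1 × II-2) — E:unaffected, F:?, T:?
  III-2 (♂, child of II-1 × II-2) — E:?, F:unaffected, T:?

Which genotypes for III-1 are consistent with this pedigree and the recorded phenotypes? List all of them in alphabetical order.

E/I-1 ? ·: ee|Ee|EE
E/I-2 ? ·: ee|Ee|EE
E/II-1 ? I-1×I-2: ee|Ee
E/II-2 ? ·: ee|Ee
E/II-3 aff I-1×I-2: Ee|EE
E/III-1 un II-1×II-2: ee
E/III-2 ? II-1×II-2: ee|Ee|EE
⇒ E over [I-1,I-2,II-1,II-2,II-3,III-1,III-2]: 62 consistent
F/I-1 ? ·: ff|Ff|FF
F/I-2 ? ·: ff|Ff|FF
F/II-1 ? I-1×I-2: ff|Ff
F/II-2 aff ·: Ff
F/II-3 ? I-1×I-2: ff|Ff|FF
F/III-1 ? II-1×II-2: ff|Ff|FF
F/III-2 un II-1×II-2: ff
⇒ F over [I-1,I-2,II-1,II-2,II-3,III-1,III-2]: 55 consistent
T/I-1 ? ·: tt|Tt|TT
T/I-2 aff ·: Tt|TT
T/II-1 ? I-1×I-2: tt|Tt|TT
T/II-2 un ·: tt
T/II-3 ? I-1×I-2: tt|Tt|TT
T/III-1 ? II-1×II-2: tt|Tt
T/III-2 ? II-1×II-2: tt|Tt
⇒ T over [I-1,I-2,II-1,II-2,II-3,III-1,III-2]: 53 consistent

III-1 ∈ {ee FF Tt, ee FF tt, ee Ff Tt, ee Ff tt, ee ff Tt, ee ff tt}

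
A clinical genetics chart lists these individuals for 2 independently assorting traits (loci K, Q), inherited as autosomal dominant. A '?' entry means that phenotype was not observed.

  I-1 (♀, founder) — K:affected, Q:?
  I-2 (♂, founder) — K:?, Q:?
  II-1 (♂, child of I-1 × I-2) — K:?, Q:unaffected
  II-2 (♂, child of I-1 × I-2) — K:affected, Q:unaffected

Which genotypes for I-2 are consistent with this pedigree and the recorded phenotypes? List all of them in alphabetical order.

K/I-1 aff ·: Kk|KK
K/I-2 ? ·: kk|Kk|KK
K/II-1 ? I-1×I-2: kk|Kk|KK
K/II-2 aff I-1×I-2: Kk|KK
⇒ K over [I-1,I-2,II-1,II-2]: 18 consistent
Q/I-1 ? ·: qq|Qq
Q/I-2 ? ·: qq|Qq
Q/II-1 un I-1×I-2: qq
Q/II-2 un I-1×I-2: qq
⇒ Q over [I-1,I-2,II-1,II-2]: 4 consistent

I-2 ∈ {KK Qq, KK qq, Kk Qq, Kk qq, kk Qq, kk qq}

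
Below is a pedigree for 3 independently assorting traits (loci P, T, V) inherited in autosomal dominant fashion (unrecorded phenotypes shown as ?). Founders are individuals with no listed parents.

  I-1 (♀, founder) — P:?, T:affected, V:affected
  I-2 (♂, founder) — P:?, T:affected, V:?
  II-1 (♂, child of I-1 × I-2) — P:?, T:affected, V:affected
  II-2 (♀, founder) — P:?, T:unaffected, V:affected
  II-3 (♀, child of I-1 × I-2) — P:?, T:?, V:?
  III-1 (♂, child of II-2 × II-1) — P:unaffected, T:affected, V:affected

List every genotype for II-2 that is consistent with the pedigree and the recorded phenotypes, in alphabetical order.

P/I-1 ? ·: pp|Pp|PP
P/I-2 ? ·: pp|Pp|PP
P/II-1 ? I-1×I-2: pp|Pp
P/II-2 ? ·: pp|Pp
P/II-3 ? I-1×I-2: pp|Pp|PP
P/III-1 un II-2×II-1: pp
⇒ P over [I-1,I-2,II-1,II-2,II-3,III-1]: 42 consistent
T/I-1 aff ·: Tt|TT
T/I-2 aff ·: Tt|TT
T/II-1 aff I-1×I-2: Tt|TT
T/II-2 un ·: tt
T/II-3 ? I-1×I-2: tt|Tt|TT
T/III-1 aff II-2×II-1: Tt
⇒ T over [I-1,I-2,II-1,II-2,II-3,III-1]: 15 consistent
V/I-1 aff ·: Vv|VV
V/I-2 ? ·: vv|Vv|VV
V/II-1 aff I-1×I-2: Vv|VV
V/II-2 aff ·: Vv|VV
V/II-3 ? I-1×I-2: vv|Vv|VV
V/III-1 aff II-2×II-1: Vv|VV
⇒ V over [I-1,I-2,II-1,II-2,II-3,III-1]: 64 consistent

II-2 ∈ {Pp tt VV, Pp tt Vv, pp tt VV, pp tt Vv}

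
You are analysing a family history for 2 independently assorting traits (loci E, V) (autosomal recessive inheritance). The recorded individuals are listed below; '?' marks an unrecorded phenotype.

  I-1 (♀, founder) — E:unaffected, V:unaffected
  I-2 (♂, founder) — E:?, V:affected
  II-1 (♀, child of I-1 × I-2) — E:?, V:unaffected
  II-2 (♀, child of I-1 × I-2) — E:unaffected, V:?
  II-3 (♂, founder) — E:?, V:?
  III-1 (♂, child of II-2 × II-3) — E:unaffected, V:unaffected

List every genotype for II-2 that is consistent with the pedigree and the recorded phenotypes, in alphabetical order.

E/I-1 un ·: EE|Ee
E/I-2 ? ·: EE|Ee|ee
E/II-1 ? I-1×I-2: EE|Ee|ee
E/II-2 un I-1×I-2: EE|Ee
E/II-3 ? ·: EE|Ee|ee
E/III-1 un II-2×II-3: EE|Ee
⇒ E over [I-1,I-2,II-1,II-2,II-3,III-1]: 82 consistent
V/I-1 un ·: VV|Vv
V/I-2 aff ·: vv
V/II-1 un I-1×I-2: Vv
V/II-2 ? I-1×I-2: Vv|vv
V/II-3 ? ·: VV|Vv|vv
V/III-1 un II-2×II-3: VV|Vv
⇒ V over [I-1,I-2,II-1,II-2,II-3,III-1]: 12 consistent

II-2 ∈ {EE Vv, EE vv, Ee Vv, Ee vv}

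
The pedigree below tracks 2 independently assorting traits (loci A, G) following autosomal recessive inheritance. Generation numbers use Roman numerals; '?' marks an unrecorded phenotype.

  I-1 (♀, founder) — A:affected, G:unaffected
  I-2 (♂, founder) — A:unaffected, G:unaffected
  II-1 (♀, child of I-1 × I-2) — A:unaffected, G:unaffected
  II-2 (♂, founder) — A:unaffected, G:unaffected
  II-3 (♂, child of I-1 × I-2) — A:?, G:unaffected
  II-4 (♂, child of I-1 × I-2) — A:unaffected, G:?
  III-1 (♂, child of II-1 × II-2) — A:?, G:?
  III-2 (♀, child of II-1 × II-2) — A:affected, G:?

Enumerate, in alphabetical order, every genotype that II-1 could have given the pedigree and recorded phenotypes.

II-1 ∈ {Aa GG, Aa Gg}

A/I-1 aff ·: aa
A/I-2 un ·: AA|Aa
A/II-1 un I-1×I-2: Aa
A/II-2 un ·: Aa
A/II-3 ? I-1×I-2: Aa|aa
A/II-4 un I-1×I-2: Aa
A/III-1 ? II-1×II-2: AA|Aa|aa
A/III-2 aff II-1×II-2: aa
⇒ A over [I-1,I-2,II-1,II-2,II-3,II-4,III-1,III-2]: 9 consistent
G/I-1 un ·: GG|Gg
G/I-2 un ·: GG|Gg
G/II-1 un I-1×I-2: GG|Gg
G/II-2 un ·: GG|Gg
G/II-3 un I-1×I-2: GG|Gg
G/II-4 ? I-1×I-2: GG|Gg|gg
G/III-1 ? II-1×II-2: GG|Gg|gg
G/III-2 ? II-1×II-2: GG|Gg|gg
⇒ G over [I-1,I-2,II-1,II-2,II-3,II-4,III-1,III-2]: 257 consistent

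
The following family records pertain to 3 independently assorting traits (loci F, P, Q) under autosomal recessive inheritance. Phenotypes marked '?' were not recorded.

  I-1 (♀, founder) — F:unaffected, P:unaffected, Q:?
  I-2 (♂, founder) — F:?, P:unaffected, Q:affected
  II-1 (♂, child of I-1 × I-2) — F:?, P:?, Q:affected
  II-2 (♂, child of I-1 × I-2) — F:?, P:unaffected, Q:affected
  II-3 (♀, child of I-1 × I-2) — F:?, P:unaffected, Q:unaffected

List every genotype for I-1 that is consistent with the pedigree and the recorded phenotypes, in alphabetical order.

I-1 ∈ {FF PP Qq, FF Pp Qq, Ff PP Qq, Ff Pp Qq}

F/I-1 un ·: FF|Ff
F/I-2 ? ·: FF|Ff|ff
F/II-1 ? I-1×I-2: FF|Ff|ff
F/II-2 ? I-1×I-2: FF|Ff|ff
F/II-3 ? I-1×I-2: FF|Ff|ff
⇒ F over [I-1,I-2,II-1,II-2,II-3]: 53 consistent
P/I-1 un ·: PP|Pp
P/I-2 un ·: PP|Pp
P/II-1 ? I-1×I-2: PP|Pp|pp
P/II-2 un I-1×I-2: PP|Pp
P/II-3 un I-1×I-2: PP|Pp
⇒ P over [I-1,I-2,II-1,II-2,II-3]: 29 consistent
Q/I-1 ? ·: Qq
Q/I-2 aff ·: qq
Q/II-1 aff I-1×I-2: qq
Q/II-2 aff I-1×I-2: qq
Q/II-3 un I-1×I-2: Qq
⇒ Q over [I-1,I-2,II-1,II-2,II-3]: 1 consistent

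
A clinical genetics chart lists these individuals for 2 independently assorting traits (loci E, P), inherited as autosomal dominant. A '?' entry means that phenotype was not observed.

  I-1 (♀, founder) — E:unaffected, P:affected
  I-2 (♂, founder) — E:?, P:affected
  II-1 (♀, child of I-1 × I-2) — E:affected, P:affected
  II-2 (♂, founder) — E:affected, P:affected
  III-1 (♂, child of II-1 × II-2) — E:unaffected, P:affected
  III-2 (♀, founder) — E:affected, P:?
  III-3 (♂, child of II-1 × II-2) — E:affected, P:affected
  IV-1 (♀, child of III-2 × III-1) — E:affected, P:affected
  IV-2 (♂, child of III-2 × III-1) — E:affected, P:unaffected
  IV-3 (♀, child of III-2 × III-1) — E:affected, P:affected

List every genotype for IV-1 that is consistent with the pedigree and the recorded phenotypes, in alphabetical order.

E/I-1 un ·: ee
E/I-2 ? ·: Ee|EE
E/II-1 aff I-1×I-2: Ee
E/II-2 aff ·: Ee
E/III-1 un II-1×II-2: ee
E/III-2 aff ·: Ee|EE
E/III-3 aff II-1×II-2: Ee|EE
E/IV-1 aff III-2×III-1: Ee
E/IV-2 aff III-2×III-1: Ee
E/IV-3 aff III-2×III-1: Ee
⇒ E over [I-1,I-2,II-1,II-2,III-1,III-2,III-3,IV-1,IV-2,IV-3]: 8 consistent
P/I-1 aff ·: Pp|PP
P/I-2 aff ·: Pp|PP
P/II-1 aff I-1×I-2: Pp|PP
P/II-2 aff ·: Pp|PP
P/III-1 aff II-1×II-2: Pp
P/III-2 ? ·: pp|Pp
P/III-3 aff II-1×II-2: Pp|PP
P/IV-1 aff III-2×III-1: Pp|PP
P/IV-2 un III-2×III-1: pp
P/IV-3 aff III-2×III-1: Pp|PP
⇒ P over [I-1,I-2,II-1,II-2,III-1,III-2,III-3,IV-1,IV-2,IV-3]: 100 consistent

IV-1 ∈ {Ee PP, Ee Pp}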